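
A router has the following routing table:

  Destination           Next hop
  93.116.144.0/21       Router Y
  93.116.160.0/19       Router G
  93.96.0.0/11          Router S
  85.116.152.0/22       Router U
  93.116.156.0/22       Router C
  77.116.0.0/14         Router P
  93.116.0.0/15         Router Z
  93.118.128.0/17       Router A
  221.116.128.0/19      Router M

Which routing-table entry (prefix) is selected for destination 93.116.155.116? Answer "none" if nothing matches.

93.116.0.0/15

Entries matching 93.116.155.116:
  93.96.0.0/11 (93.96.0.0 - 93.127.255.255)
  93.116.0.0/15 (93.116.0.0 - 93.117.255.255)
Most specific is 93.116.0.0/15.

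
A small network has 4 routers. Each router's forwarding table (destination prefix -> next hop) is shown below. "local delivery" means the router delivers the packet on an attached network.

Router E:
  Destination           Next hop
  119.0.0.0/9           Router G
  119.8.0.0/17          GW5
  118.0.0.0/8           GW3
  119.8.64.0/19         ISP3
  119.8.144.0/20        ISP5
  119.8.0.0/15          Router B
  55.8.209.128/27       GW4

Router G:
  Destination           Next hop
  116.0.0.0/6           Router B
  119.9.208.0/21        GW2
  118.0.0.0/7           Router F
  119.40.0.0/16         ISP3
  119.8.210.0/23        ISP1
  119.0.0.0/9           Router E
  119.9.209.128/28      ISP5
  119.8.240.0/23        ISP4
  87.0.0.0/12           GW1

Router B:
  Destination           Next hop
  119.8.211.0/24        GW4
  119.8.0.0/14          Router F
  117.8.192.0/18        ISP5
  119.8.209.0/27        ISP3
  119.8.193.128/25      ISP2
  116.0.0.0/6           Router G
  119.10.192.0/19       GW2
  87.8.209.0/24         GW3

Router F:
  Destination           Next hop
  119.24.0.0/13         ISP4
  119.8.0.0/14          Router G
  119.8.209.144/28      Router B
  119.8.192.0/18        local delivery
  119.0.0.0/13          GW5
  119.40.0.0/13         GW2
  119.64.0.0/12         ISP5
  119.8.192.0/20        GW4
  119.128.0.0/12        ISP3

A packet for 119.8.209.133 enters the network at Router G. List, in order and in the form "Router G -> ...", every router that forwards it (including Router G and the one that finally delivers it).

At Router G: longest match for 119.8.209.133 is 119.0.0.0/9 -> Router E
At Router E: longest match for 119.8.209.133 is 119.8.0.0/15 -> Router B
At Router B: longest match for 119.8.209.133 is 119.8.0.0/14 -> Router F
At Router F: longest match for 119.8.209.133 is 119.8.192.0/18 -> local delivery

Router G -> Router E -> Router B -> Router F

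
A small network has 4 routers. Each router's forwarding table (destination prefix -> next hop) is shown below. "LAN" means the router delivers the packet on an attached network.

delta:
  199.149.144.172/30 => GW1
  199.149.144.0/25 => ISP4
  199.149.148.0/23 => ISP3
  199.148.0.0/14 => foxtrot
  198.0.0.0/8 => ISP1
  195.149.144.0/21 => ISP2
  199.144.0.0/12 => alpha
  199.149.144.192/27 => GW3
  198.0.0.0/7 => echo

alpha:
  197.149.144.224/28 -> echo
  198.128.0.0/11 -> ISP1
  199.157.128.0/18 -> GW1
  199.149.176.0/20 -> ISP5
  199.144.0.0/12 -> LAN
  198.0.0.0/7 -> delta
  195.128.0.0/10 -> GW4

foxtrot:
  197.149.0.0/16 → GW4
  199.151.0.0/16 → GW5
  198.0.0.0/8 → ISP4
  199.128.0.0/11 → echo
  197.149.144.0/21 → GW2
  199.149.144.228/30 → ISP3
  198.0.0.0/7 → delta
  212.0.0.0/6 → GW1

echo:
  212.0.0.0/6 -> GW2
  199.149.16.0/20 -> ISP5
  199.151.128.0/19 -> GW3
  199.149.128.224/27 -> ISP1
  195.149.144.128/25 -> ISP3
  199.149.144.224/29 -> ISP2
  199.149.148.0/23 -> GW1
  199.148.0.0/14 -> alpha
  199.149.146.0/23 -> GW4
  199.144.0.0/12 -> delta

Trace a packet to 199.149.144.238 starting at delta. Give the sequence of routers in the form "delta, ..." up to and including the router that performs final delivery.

At delta: longest match for 199.149.144.238 is 199.148.0.0/14 -> foxtrot
At foxtrot: longest match for 199.149.144.238 is 199.128.0.0/11 -> echo
At echo: longest match for 199.149.144.238 is 199.148.0.0/14 -> alpha
At alpha: longest match for 199.149.144.238 is 199.144.0.0/12 -> LAN

delta, foxtrot, echo, alpha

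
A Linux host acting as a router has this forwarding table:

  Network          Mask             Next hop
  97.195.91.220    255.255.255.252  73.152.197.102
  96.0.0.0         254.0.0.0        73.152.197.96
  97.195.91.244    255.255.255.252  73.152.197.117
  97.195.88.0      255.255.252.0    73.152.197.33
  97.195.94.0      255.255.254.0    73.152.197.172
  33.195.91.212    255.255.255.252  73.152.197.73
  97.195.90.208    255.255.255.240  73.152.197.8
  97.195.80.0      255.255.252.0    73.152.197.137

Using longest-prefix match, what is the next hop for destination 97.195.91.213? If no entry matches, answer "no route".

Routes whose prefix contains 97.195.91.213:
  96.0.0.0/7 (96.0.0.0 - 97.255.255.255) -> 73.152.197.96
  97.195.88.0/22 (97.195.88.0 - 97.195.91.255) -> 73.152.197.33
More-specific entries that do NOT match:
  97.195.91.220/30 (97.195.91.220 - 97.195.91.223) does not contain 97.195.91.213
  97.195.91.244/30 (97.195.91.244 - 97.195.91.247) does not contain 97.195.91.213
  33.195.91.212/30 (33.195.91.212 - 33.195.91.215) does not contain 97.195.91.213
  97.195.90.208/28 (97.195.90.208 - 97.195.90.223) does not contain 97.195.91.213
  97.195.94.0/23 (97.195.94.0 - 97.195.95.255) does not contain 97.195.91.213
Longest matching prefix is /22 -> next hop 73.152.197.33.

73.152.197.33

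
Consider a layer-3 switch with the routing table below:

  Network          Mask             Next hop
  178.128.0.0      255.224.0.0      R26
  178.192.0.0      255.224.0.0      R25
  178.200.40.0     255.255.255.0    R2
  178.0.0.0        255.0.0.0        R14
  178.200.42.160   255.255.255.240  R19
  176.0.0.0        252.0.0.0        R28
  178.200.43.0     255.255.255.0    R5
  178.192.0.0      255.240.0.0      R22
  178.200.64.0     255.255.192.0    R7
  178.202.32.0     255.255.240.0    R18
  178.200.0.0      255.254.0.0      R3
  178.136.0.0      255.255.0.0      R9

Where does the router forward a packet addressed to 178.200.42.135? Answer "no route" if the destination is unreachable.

Routes whose prefix contains 178.200.42.135:
  176.0.0.0/6 (176.0.0.0 - 179.255.255.255) -> R28
  178.0.0.0/8 (178.0.0.0 - 178.255.255.255) -> R14
  178.192.0.0/11 (178.192.0.0 - 178.223.255.255) -> R25
  178.192.0.0/12 (178.192.0.0 - 178.207.255.255) -> R22
  178.200.0.0/15 (178.200.0.0 - 178.201.255.255) -> R3
More-specific entries that do NOT match:
  178.200.42.160/28 (178.200.42.160 - 178.200.42.175) does not contain 178.200.42.135
  178.200.40.0/24 (178.200.40.0 - 178.200.40.255) does not contain 178.200.42.135
  178.200.43.0/24 (178.200.43.0 - 178.200.43.255) does not contain 178.200.42.135
  178.202.32.0/20 (178.202.32.0 - 178.202.47.255) does not contain 178.200.42.135
  178.200.64.0/18 (178.200.64.0 - 178.200.127.255) does not contain 178.200.42.135
  178.136.0.0/16 (178.136.0.0 - 178.136.255.255) does not contain 178.200.42.135
Longest matching prefix is /15 -> next hop R3.

R3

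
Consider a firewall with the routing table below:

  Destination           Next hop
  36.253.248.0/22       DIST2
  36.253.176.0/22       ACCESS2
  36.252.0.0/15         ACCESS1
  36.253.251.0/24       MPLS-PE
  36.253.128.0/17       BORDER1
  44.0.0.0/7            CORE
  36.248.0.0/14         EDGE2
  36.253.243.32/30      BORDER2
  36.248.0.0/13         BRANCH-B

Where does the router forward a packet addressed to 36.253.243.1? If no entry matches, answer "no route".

BORDER1

Routes whose prefix contains 36.253.243.1:
  36.248.0.0/13 (36.248.0.0 - 36.255.255.255) -> BRANCH-B
  36.252.0.0/15 (36.252.0.0 - 36.253.255.255) -> ACCESS1
  36.253.128.0/17 (36.253.128.0 - 36.253.255.255) -> BORDER1
More-specific entries that do NOT match:
  36.253.243.32/30 (36.253.243.32 - 36.253.243.35) does not contain 36.253.243.1
  36.253.251.0/24 (36.253.251.0 - 36.253.251.255) does not contain 36.253.243.1
  36.253.248.0/22 (36.253.248.0 - 36.253.251.255) does not contain 36.253.243.1
  36.253.176.0/22 (36.253.176.0 - 36.253.179.255) does not contain 36.253.243.1
Longest matching prefix is /17 -> next hop BORDER1.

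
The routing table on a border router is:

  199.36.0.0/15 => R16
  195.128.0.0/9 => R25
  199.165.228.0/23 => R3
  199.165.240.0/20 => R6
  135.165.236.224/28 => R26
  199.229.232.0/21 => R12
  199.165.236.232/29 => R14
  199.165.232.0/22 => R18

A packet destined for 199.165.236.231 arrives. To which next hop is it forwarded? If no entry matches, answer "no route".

No entry's prefix contains 199.165.236.231; there is no default route.

no route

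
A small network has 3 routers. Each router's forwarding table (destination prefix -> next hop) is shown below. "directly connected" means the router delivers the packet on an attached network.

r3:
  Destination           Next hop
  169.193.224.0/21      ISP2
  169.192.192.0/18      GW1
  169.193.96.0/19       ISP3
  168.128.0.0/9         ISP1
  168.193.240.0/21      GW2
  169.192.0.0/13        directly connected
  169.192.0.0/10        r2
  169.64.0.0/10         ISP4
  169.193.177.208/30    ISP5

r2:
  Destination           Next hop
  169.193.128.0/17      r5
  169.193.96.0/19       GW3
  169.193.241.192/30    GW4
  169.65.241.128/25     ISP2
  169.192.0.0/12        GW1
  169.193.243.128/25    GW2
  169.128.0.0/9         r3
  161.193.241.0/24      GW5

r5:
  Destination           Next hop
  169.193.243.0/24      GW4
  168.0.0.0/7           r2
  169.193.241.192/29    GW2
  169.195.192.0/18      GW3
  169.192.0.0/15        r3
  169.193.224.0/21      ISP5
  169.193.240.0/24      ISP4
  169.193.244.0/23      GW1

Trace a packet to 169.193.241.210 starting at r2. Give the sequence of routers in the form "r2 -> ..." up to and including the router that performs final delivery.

At r2: longest match for 169.193.241.210 is 169.193.128.0/17 -> r5
At r5: longest match for 169.193.241.210 is 169.192.0.0/15 -> r3
At r3: longest match for 169.193.241.210 is 169.192.0.0/13 -> directly connected

r2 -> r5 -> r3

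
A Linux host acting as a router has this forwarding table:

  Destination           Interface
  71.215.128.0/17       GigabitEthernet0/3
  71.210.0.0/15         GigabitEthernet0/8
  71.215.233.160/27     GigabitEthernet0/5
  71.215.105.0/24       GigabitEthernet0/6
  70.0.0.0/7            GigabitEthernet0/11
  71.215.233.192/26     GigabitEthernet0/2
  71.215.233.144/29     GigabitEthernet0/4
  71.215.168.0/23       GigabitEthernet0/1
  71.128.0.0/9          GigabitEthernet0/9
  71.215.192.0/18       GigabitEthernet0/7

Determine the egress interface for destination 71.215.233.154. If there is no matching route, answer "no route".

GigabitEthernet0/7

Routes whose prefix contains 71.215.233.154:
  70.0.0.0/7 (70.0.0.0 - 71.255.255.255) -> GigabitEthernet0/11
  71.128.0.0/9 (71.128.0.0 - 71.255.255.255) -> GigabitEthernet0/9
  71.215.128.0/17 (71.215.128.0 - 71.215.255.255) -> GigabitEthernet0/3
  71.215.192.0/18 (71.215.192.0 - 71.215.255.255) -> GigabitEthernet0/7
More-specific entries that do NOT match:
  71.215.233.144/29 (71.215.233.144 - 71.215.233.151) does not contain 71.215.233.154
  71.215.233.160/27 (71.215.233.160 - 71.215.233.191) does not contain 71.215.233.154
  71.215.233.192/26 (71.215.233.192 - 71.215.233.255) does not contain 71.215.233.154
  71.215.105.0/24 (71.215.105.0 - 71.215.105.255) does not contain 71.215.233.154
  71.215.168.0/23 (71.215.168.0 - 71.215.169.255) does not contain 71.215.233.154
Longest matching prefix is /18 -> interface GigabitEthernet0/7.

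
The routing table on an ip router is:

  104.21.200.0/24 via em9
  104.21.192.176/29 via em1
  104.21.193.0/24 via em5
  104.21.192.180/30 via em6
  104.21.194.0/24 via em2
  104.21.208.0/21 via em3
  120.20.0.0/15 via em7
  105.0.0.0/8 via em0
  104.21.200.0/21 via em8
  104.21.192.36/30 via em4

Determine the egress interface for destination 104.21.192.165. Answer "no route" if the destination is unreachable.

no route

No entry's prefix contains 104.21.192.165; there is no default route.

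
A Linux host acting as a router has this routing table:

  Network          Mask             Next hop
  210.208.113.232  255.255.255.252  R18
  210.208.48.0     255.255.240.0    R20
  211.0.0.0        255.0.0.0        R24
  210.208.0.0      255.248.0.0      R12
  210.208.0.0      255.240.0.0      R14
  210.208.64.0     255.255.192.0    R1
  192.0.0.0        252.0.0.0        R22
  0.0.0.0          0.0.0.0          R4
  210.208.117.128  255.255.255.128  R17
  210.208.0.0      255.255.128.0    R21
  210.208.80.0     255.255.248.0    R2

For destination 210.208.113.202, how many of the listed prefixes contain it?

5

Prefixes containing 210.208.113.202:
  0.0.0.0/0 (default, matches everything)
  210.208.0.0/12 (210.208.0.0 - 210.223.255.255)
  210.208.0.0/13 (210.208.0.0 - 210.215.255.255)
  210.208.0.0/17 (210.208.0.0 - 210.208.127.255)
  210.208.64.0/18 (210.208.64.0 - 210.208.127.255)
Total matching entries: 5.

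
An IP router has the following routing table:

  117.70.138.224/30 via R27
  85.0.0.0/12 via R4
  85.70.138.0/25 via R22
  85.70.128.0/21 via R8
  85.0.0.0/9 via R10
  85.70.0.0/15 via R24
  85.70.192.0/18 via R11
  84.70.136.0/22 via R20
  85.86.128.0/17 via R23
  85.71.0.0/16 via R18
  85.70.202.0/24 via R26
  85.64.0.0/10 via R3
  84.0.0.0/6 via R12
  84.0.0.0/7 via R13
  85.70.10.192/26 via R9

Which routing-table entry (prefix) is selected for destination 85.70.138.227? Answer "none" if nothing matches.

85.70.0.0/15

Entries matching 85.70.138.227:
  84.0.0.0/6 (84.0.0.0 - 87.255.255.255)
  84.0.0.0/7 (84.0.0.0 - 85.255.255.255)
  85.0.0.0/9 (85.0.0.0 - 85.127.255.255)
  85.64.0.0/10 (85.64.0.0 - 85.127.255.255)
  85.70.0.0/15 (85.70.0.0 - 85.71.255.255)
Most specific is 85.70.0.0/15.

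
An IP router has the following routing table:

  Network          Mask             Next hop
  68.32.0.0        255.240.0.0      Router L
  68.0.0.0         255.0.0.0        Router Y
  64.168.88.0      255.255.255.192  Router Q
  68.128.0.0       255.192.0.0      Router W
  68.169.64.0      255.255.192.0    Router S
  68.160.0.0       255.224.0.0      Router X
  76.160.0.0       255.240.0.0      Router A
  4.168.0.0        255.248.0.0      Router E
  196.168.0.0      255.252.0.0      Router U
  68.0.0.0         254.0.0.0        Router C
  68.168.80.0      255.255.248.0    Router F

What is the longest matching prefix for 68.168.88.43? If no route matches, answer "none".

Entries matching 68.168.88.43:
  68.0.0.0/7 (68.0.0.0 - 69.255.255.255)
  68.0.0.0/8 (68.0.0.0 - 68.255.255.255)
  68.128.0.0/10 (68.128.0.0 - 68.191.255.255)
  68.160.0.0/11 (68.160.0.0 - 68.191.255.255)
Most specific is 68.160.0.0/11.

68.160.0.0/11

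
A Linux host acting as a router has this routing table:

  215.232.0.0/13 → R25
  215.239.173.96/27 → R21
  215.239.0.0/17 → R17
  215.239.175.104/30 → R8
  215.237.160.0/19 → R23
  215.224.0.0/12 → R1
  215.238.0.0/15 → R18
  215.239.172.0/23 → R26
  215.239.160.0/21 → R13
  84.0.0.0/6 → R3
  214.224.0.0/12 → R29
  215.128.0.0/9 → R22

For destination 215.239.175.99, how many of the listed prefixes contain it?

4

Prefixes containing 215.239.175.99:
  215.128.0.0/9 (215.128.0.0 - 215.255.255.255)
  215.224.0.0/12 (215.224.0.0 - 215.239.255.255)
  215.232.0.0/13 (215.232.0.0 - 215.239.255.255)
  215.238.0.0/15 (215.238.0.0 - 215.239.255.255)
Total matching entries: 4.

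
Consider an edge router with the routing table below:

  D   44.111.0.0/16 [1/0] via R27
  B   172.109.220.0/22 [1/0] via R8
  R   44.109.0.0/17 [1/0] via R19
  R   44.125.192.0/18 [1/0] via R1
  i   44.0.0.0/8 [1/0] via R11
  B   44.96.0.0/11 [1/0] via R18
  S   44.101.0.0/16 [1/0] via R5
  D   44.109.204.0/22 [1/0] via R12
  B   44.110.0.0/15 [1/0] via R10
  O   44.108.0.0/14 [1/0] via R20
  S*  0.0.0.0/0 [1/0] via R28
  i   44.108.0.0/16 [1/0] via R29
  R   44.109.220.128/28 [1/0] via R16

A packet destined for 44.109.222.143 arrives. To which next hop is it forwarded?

R20

Routes whose prefix contains 44.109.222.143:
  0.0.0.0/0 (default, matches everything) -> R28
  44.0.0.0/8 (44.0.0.0 - 44.255.255.255) -> R11
  44.96.0.0/11 (44.96.0.0 - 44.127.255.255) -> R18
  44.108.0.0/14 (44.108.0.0 - 44.111.255.255) -> R20
More-specific entries that do NOT match:
  44.109.220.128/28 (44.109.220.128 - 44.109.220.143) does not contain 44.109.222.143
  172.109.220.0/22 (172.109.220.0 - 172.109.223.255) does not contain 44.109.222.143
  44.109.204.0/22 (44.109.204.0 - 44.109.207.255) does not contain 44.109.222.143
  44.125.192.0/18 (44.125.192.0 - 44.125.255.255) does not contain 44.109.222.143
  44.109.0.0/17 (44.109.0.0 - 44.109.127.255) does not contain 44.109.222.143
  44.111.0.0/16 (44.111.0.0 - 44.111.255.255) does not contain 44.109.222.143
  44.101.0.0/16 (44.101.0.0 - 44.101.255.255) does not contain 44.109.222.143
  44.108.0.0/16 (44.108.0.0 - 44.108.255.255) does not contain 44.109.222.143
  44.110.0.0/15 (44.110.0.0 - 44.111.255.255) does not contain 44.109.222.143
Longest matching prefix is /14 -> next hop R20.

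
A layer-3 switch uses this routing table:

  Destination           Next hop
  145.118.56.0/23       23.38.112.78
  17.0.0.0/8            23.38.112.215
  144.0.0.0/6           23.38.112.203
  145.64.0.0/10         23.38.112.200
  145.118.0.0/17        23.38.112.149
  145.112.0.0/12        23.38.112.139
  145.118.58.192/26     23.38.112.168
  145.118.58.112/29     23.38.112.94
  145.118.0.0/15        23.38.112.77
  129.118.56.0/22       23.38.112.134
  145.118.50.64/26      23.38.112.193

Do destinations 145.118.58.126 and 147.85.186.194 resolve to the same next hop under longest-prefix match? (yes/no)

no

145.118.58.126: longest match 145.118.0.0/17 -> 23.38.112.149
147.85.186.194: longest match 144.0.0.0/6 -> 23.38.112.203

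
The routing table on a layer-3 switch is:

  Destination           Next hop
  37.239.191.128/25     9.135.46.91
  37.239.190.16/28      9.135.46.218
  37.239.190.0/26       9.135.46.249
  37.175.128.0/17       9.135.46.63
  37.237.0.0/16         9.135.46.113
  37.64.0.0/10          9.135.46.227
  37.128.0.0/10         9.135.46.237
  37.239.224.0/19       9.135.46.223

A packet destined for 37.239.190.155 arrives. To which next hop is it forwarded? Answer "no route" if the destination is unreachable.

No entry's prefix contains 37.239.190.155; there is no default route.

no route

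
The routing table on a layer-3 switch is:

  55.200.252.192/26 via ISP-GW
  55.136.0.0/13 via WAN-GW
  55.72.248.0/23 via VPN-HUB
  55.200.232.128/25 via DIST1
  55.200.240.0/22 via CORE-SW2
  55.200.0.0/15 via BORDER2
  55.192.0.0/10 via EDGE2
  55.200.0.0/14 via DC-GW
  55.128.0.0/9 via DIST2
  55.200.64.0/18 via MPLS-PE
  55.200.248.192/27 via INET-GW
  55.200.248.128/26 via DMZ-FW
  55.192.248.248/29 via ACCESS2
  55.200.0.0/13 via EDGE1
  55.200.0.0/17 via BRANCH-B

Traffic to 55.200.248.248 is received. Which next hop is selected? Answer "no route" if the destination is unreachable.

BORDER2

Routes whose prefix contains 55.200.248.248:
  55.128.0.0/9 (55.128.0.0 - 55.255.255.255) -> DIST2
  55.192.0.0/10 (55.192.0.0 - 55.255.255.255) -> EDGE2
  55.200.0.0/13 (55.200.0.0 - 55.207.255.255) -> EDGE1
  55.200.0.0/14 (55.200.0.0 - 55.203.255.255) -> DC-GW
  55.200.0.0/15 (55.200.0.0 - 55.201.255.255) -> BORDER2
More-specific entries that do NOT match:
  55.192.248.248/29 (55.192.248.248 - 55.192.248.255) does not contain 55.200.248.248
  55.200.248.192/27 (55.200.248.192 - 55.200.248.223) does not contain 55.200.248.248
  55.200.252.192/26 (55.200.252.192 - 55.200.252.255) does not contain 55.200.248.248
  55.200.248.128/26 (55.200.248.128 - 55.200.248.191) does not contain 55.200.248.248
  55.200.232.128/25 (55.200.232.128 - 55.200.232.255) does not contain 55.200.248.248
  55.72.248.0/23 (55.72.248.0 - 55.72.249.255) does not contain 55.200.248.248
  55.200.240.0/22 (55.200.240.0 - 55.200.243.255) does not contain 55.200.248.248
  55.200.64.0/18 (55.200.64.0 - 55.200.127.255) does not contain 55.200.248.248
  55.200.0.0/17 (55.200.0.0 - 55.200.127.255) does not contain 55.200.248.248
Longest matching prefix is /15 -> next hop BORDER2.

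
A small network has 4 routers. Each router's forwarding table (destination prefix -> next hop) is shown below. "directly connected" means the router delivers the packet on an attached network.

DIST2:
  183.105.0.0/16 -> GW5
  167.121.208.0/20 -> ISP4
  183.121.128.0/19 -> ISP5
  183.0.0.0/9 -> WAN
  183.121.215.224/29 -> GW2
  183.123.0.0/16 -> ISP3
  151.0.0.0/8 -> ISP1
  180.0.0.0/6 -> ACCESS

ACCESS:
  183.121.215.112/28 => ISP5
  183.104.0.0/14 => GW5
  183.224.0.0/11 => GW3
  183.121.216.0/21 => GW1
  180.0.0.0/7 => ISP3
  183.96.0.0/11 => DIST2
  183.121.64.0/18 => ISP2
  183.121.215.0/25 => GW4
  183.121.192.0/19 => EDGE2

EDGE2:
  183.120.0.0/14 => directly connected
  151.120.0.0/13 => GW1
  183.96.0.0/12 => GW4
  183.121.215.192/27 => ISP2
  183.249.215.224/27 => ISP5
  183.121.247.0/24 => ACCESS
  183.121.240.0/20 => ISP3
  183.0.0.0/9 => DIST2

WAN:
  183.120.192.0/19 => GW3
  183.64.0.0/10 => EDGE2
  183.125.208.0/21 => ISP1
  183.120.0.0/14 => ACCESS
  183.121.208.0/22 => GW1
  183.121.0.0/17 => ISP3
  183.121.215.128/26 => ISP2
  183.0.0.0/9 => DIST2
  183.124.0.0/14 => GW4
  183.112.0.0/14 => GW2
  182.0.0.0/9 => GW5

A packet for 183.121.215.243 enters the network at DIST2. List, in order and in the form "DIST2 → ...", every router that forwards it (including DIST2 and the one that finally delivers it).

DIST2 → WAN → ACCESS → EDGE2

At DIST2: longest match for 183.121.215.243 is 183.0.0.0/9 -> WAN
At WAN: longest match for 183.121.215.243 is 183.120.0.0/14 -> ACCESS
At ACCESS: longest match for 183.121.215.243 is 183.121.192.0/19 -> EDGE2
At EDGE2: longest match for 183.121.215.243 is 183.120.0.0/14 -> directly connected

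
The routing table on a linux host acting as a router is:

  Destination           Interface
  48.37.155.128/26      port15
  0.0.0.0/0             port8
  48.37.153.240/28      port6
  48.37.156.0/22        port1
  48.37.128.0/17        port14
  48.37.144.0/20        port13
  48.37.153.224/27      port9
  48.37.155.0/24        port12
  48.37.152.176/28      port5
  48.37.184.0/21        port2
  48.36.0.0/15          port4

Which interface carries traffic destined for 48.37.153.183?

Routes whose prefix contains 48.37.153.183:
  0.0.0.0/0 (default, matches everything) -> port8
  48.36.0.0/15 (48.36.0.0 - 48.37.255.255) -> port4
  48.37.128.0/17 (48.37.128.0 - 48.37.255.255) -> port14
  48.37.144.0/20 (48.37.144.0 - 48.37.159.255) -> port13
More-specific entries that do NOT match:
  48.37.153.240/28 (48.37.153.240 - 48.37.153.255) does not contain 48.37.153.183
  48.37.152.176/28 (48.37.152.176 - 48.37.152.191) does not contain 48.37.153.183
  48.37.153.224/27 (48.37.153.224 - 48.37.153.255) does not contain 48.37.153.183
  48.37.155.128/26 (48.37.155.128 - 48.37.155.191) does not contain 48.37.153.183
  48.37.155.0/24 (48.37.155.0 - 48.37.155.255) does not contain 48.37.153.183
  48.37.156.0/22 (48.37.156.0 - 48.37.159.255) does not contain 48.37.153.183
  48.37.184.0/21 (48.37.184.0 - 48.37.191.255) does not contain 48.37.153.183
Longest matching prefix is /20 -> interface port13.

port13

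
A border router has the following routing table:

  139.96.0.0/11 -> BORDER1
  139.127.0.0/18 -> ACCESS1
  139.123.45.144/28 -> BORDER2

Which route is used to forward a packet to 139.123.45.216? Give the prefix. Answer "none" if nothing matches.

Entries matching 139.123.45.216:
  139.96.0.0/11 (139.96.0.0 - 139.127.255.255)
Most specific is 139.96.0.0/11.

139.96.0.0/11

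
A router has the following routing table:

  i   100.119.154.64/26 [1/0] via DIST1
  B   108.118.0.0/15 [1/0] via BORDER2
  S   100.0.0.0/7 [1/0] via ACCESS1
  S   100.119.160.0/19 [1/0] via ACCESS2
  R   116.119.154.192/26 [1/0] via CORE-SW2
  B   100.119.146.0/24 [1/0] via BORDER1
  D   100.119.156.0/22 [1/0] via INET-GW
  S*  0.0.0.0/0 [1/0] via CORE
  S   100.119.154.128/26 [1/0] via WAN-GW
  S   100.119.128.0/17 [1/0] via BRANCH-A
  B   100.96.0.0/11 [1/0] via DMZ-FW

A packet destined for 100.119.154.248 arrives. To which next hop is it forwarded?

BRANCH-A

Routes whose prefix contains 100.119.154.248:
  0.0.0.0/0 (default, matches everything) -> CORE
  100.0.0.0/7 (100.0.0.0 - 101.255.255.255) -> ACCESS1
  100.96.0.0/11 (100.96.0.0 - 100.127.255.255) -> DMZ-FW
  100.119.128.0/17 (100.119.128.0 - 100.119.255.255) -> BRANCH-A
More-specific entries that do NOT match:
  100.119.154.64/26 (100.119.154.64 - 100.119.154.127) does not contain 100.119.154.248
  116.119.154.192/26 (116.119.154.192 - 116.119.154.255) does not contain 100.119.154.248
  100.119.154.128/26 (100.119.154.128 - 100.119.154.191) does not contain 100.119.154.248
  100.119.146.0/24 (100.119.146.0 - 100.119.146.255) does not contain 100.119.154.248
  100.119.156.0/22 (100.119.156.0 - 100.119.159.255) does not contain 100.119.154.248
  100.119.160.0/19 (100.119.160.0 - 100.119.191.255) does not contain 100.119.154.248
Longest matching prefix is /17 -> next hop BRANCH-A.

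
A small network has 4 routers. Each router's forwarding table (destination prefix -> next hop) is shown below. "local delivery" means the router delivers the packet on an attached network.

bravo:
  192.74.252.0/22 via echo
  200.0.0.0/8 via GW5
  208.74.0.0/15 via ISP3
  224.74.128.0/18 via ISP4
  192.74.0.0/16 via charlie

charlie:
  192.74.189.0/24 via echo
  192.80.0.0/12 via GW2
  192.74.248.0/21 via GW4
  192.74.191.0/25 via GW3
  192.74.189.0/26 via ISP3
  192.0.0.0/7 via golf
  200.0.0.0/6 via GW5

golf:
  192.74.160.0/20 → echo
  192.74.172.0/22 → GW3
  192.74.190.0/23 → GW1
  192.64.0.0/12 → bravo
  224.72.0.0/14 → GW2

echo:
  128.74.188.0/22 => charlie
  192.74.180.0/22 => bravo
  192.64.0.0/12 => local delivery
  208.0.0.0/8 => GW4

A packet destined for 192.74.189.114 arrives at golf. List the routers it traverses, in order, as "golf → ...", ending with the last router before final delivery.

At golf: longest match for 192.74.189.114 is 192.64.0.0/12 -> bravo
At bravo: longest match for 192.74.189.114 is 192.74.0.0/16 -> charlie
At charlie: longest match for 192.74.189.114 is 192.74.189.0/24 -> echo
At echo: longest match for 192.74.189.114 is 192.64.0.0/12 -> local delivery

golf → bravo → charlie → echo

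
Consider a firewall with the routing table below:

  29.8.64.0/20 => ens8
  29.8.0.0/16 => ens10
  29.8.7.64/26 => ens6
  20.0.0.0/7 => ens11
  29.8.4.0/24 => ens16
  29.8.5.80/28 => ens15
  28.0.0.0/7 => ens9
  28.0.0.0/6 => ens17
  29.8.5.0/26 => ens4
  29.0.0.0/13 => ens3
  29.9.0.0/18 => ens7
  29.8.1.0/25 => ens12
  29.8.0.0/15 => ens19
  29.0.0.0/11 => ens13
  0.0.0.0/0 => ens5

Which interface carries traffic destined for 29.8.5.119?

Routes whose prefix contains 29.8.5.119:
  0.0.0.0/0 (default, matches everything) -> ens5
  28.0.0.0/6 (28.0.0.0 - 31.255.255.255) -> ens17
  28.0.0.0/7 (28.0.0.0 - 29.255.255.255) -> ens9
  29.0.0.0/11 (29.0.0.0 - 29.31.255.255) -> ens13
  29.8.0.0/15 (29.8.0.0 - 29.9.255.255) -> ens19
  29.8.0.0/16 (29.8.0.0 - 29.8.255.255) -> ens10
More-specific entries that do NOT match:
  29.8.5.80/28 (29.8.5.80 - 29.8.5.95) does not contain 29.8.5.119
  29.8.7.64/26 (29.8.7.64 - 29.8.7.127) does not contain 29.8.5.119
  29.8.5.0/26 (29.8.5.0 - 29.8.5.63) does not contain 29.8.5.119
  29.8.1.0/25 (29.8.1.0 - 29.8.1.127) does not contain 29.8.5.119
  29.8.4.0/24 (29.8.4.0 - 29.8.4.255) does not contain 29.8.5.119
  29.8.64.0/20 (29.8.64.0 - 29.8.79.255) does not contain 29.8.5.119
  29.9.0.0/18 (29.9.0.0 - 29.9.63.255) does not contain 29.8.5.119
Longest matching prefix is /16 -> interface ens10.

ens10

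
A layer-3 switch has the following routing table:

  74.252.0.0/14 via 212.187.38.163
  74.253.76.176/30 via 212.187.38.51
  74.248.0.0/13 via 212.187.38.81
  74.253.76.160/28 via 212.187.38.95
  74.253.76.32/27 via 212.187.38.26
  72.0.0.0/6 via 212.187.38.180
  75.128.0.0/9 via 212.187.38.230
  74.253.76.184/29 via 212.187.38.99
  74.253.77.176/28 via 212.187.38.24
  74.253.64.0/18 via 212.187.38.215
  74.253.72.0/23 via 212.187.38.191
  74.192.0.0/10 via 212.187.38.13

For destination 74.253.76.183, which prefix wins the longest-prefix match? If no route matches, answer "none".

Entries matching 74.253.76.183:
  72.0.0.0/6 (72.0.0.0 - 75.255.255.255)
  74.192.0.0/10 (74.192.0.0 - 74.255.255.255)
  74.248.0.0/13 (74.248.0.0 - 74.255.255.255)
  74.252.0.0/14 (74.252.0.0 - 74.255.255.255)
  74.253.64.0/18 (74.253.64.0 - 74.253.127.255)
Most specific is 74.253.64.0/18.

74.253.64.0/18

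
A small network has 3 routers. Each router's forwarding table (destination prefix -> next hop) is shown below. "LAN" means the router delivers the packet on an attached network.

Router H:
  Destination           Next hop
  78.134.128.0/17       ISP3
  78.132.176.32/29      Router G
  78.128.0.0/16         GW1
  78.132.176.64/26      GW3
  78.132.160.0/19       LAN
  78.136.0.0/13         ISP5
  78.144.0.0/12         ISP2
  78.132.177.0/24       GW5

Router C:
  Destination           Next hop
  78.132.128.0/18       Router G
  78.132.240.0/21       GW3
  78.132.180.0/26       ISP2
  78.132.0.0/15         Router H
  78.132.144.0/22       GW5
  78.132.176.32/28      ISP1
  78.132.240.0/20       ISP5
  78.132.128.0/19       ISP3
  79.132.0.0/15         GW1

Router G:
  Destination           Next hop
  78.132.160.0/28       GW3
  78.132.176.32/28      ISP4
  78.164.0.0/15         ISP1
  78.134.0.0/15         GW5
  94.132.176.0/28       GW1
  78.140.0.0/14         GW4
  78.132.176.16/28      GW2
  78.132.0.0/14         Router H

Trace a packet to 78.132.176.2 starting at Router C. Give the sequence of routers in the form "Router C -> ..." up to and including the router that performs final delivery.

Router C -> Router G -> Router H

At Router C: longest match for 78.132.176.2 is 78.132.128.0/18 -> Router G
At Router G: longest match for 78.132.176.2 is 78.132.0.0/14 -> Router H
At Router H: longest match for 78.132.176.2 is 78.132.160.0/19 -> LAN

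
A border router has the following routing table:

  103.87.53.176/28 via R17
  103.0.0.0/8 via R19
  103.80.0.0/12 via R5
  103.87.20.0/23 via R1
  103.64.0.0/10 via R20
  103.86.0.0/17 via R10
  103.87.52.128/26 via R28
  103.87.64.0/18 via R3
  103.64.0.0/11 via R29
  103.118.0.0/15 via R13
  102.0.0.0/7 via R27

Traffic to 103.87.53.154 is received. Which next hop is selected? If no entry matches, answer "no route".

Routes whose prefix contains 103.87.53.154:
  102.0.0.0/7 (102.0.0.0 - 103.255.255.255) -> R27
  103.0.0.0/8 (103.0.0.0 - 103.255.255.255) -> R19
  103.64.0.0/10 (103.64.0.0 - 103.127.255.255) -> R20
  103.64.0.0/11 (103.64.0.0 - 103.95.255.255) -> R29
  103.80.0.0/12 (103.80.0.0 - 103.95.255.255) -> R5
More-specific entries that do NOT match:
  103.87.53.176/28 (103.87.53.176 - 103.87.53.191) does not contain 103.87.53.154
  103.87.52.128/26 (103.87.52.128 - 103.87.52.191) does not contain 103.87.53.154
  103.87.20.0/23 (103.87.20.0 - 103.87.21.255) does not contain 103.87.53.154
  103.87.64.0/18 (103.87.64.0 - 103.87.127.255) does not contain 103.87.53.154
  103.86.0.0/17 (103.86.0.0 - 103.86.127.255) does not contain 103.87.53.154
  103.118.0.0/15 (103.118.0.0 - 103.119.255.255) does not contain 103.87.53.154
Longest matching prefix is /12 -> next hop R5.

R5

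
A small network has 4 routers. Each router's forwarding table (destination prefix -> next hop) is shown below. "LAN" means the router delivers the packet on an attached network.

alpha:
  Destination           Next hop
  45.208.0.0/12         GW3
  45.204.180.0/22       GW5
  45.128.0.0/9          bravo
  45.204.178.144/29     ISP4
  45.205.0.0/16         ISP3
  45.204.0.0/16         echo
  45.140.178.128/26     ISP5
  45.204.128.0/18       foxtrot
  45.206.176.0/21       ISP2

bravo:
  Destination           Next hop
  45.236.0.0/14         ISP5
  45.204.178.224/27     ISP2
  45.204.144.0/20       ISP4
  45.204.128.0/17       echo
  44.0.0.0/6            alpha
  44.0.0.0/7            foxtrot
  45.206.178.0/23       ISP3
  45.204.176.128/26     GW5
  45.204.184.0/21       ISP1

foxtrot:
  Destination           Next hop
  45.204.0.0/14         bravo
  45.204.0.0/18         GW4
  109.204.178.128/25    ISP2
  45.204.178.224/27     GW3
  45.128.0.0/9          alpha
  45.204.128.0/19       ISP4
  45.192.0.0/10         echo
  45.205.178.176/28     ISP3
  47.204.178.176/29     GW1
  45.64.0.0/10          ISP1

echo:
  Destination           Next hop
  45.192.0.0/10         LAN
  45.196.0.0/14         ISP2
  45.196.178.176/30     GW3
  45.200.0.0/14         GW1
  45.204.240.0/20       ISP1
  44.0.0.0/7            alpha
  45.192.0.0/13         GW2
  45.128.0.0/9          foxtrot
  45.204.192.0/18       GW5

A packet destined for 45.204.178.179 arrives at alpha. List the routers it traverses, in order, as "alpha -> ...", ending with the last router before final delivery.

alpha -> foxtrot -> bravo -> echo

At alpha: longest match for 45.204.178.179 is 45.204.128.0/18 -> foxtrot
At foxtrot: longest match for 45.204.178.179 is 45.204.0.0/14 -> bravo
At bravo: longest match for 45.204.178.179 is 45.204.128.0/17 -> echo
At echo: longest match for 45.204.178.179 is 45.192.0.0/10 -> LAN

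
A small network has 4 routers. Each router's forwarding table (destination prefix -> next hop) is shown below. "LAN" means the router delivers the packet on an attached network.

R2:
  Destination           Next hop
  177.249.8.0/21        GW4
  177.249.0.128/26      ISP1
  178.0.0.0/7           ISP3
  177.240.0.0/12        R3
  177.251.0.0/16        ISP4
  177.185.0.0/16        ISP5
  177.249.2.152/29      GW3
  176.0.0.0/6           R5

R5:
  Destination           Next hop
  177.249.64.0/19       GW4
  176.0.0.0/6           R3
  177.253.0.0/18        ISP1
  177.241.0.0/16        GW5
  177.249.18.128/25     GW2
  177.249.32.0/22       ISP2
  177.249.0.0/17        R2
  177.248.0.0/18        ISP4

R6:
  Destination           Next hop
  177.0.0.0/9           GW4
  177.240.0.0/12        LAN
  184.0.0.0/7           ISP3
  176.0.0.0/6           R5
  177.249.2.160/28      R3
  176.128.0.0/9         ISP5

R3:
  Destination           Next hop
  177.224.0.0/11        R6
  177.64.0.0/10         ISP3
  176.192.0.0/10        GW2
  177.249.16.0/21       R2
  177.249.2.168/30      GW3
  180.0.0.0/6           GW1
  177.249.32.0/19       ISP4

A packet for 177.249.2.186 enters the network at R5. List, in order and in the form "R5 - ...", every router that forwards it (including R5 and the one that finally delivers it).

At R5: longest match for 177.249.2.186 is 177.249.0.0/17 -> R2
At R2: longest match for 177.249.2.186 is 177.240.0.0/12 -> R3
At R3: longest match for 177.249.2.186 is 177.224.0.0/11 -> R6
At R6: longest match for 177.249.2.186 is 177.240.0.0/12 -> LAN

R5 - R2 - R3 - R6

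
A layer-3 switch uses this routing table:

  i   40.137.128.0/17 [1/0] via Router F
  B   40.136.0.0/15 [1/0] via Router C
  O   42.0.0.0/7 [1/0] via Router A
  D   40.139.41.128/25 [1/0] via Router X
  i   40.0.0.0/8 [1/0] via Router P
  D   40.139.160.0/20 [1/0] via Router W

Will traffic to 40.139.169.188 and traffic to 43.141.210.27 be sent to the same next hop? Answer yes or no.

no

40.139.169.188: longest match 40.139.160.0/20 -> Router W
43.141.210.27: longest match 42.0.0.0/7 -> Router A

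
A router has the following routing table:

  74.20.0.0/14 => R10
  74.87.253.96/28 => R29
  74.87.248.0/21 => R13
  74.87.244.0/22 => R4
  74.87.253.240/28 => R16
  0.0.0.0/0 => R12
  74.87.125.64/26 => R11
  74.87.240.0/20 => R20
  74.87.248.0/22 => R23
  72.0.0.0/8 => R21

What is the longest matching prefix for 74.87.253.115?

74.87.248.0/21

Entries matching 74.87.253.115:
  0.0.0.0/0 (default, matches everything)
  74.87.240.0/20 (74.87.240.0 - 74.87.255.255)
  74.87.248.0/21 (74.87.248.0 - 74.87.255.255)
Most specific is 74.87.248.0/21.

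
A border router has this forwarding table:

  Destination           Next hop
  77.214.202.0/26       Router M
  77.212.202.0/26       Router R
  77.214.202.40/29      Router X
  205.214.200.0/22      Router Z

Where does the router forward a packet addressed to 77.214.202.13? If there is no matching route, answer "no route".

Router M

Routes whose prefix contains 77.214.202.13:
  77.214.202.0/26 (77.214.202.0 - 77.214.202.63) -> Router M
More-specific entries that do NOT match:
  77.214.202.40/29 (77.214.202.40 - 77.214.202.47) does not contain 77.214.202.13
Longest matching prefix is /26 -> next hop Router M.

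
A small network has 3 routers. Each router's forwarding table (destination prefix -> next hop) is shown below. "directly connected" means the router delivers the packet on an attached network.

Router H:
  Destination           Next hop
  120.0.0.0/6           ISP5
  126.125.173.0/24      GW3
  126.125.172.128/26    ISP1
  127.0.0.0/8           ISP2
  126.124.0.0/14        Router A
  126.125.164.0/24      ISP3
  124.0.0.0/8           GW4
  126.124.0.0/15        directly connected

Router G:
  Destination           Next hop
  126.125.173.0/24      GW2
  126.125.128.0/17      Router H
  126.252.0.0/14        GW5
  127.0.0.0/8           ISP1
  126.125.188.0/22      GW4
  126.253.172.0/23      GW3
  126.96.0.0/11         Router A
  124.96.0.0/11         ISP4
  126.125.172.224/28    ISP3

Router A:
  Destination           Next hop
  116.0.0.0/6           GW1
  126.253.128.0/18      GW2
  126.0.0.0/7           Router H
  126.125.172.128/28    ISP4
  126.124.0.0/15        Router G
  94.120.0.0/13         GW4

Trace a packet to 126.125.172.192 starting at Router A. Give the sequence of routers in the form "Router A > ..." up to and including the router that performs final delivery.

Router A > Router G > Router H

At Router A: longest match for 126.125.172.192 is 126.124.0.0/15 -> Router G
At Router G: longest match for 126.125.172.192 is 126.125.128.0/17 -> Router H
At Router H: longest match for 126.125.172.192 is 126.124.0.0/15 -> directly connected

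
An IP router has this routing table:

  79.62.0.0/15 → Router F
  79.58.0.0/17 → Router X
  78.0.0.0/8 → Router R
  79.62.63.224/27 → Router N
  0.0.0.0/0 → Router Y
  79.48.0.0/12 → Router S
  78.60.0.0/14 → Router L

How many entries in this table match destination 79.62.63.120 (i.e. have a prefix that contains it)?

Prefixes containing 79.62.63.120:
  0.0.0.0/0 (default, matches everything)
  79.48.0.0/12 (79.48.0.0 - 79.63.255.255)
  79.62.0.0/15 (79.62.0.0 - 79.63.255.255)
Total matching entries: 3.

3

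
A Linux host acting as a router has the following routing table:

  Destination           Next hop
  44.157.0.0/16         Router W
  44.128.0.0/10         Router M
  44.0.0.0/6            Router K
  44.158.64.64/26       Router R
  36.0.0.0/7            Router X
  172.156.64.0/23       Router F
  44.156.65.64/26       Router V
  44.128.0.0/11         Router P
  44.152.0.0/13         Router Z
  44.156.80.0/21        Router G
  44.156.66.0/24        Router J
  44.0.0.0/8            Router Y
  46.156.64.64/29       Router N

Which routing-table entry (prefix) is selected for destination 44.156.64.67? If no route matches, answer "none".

Entries matching 44.156.64.67:
  44.0.0.0/6 (44.0.0.0 - 47.255.255.255)
  44.0.0.0/8 (44.0.0.0 - 44.255.255.255)
  44.128.0.0/10 (44.128.0.0 - 44.191.255.255)
  44.128.0.0/11 (44.128.0.0 - 44.159.255.255)
  44.152.0.0/13 (44.152.0.0 - 44.159.255.255)
Most specific is 44.152.0.0/13.

44.152.0.0/13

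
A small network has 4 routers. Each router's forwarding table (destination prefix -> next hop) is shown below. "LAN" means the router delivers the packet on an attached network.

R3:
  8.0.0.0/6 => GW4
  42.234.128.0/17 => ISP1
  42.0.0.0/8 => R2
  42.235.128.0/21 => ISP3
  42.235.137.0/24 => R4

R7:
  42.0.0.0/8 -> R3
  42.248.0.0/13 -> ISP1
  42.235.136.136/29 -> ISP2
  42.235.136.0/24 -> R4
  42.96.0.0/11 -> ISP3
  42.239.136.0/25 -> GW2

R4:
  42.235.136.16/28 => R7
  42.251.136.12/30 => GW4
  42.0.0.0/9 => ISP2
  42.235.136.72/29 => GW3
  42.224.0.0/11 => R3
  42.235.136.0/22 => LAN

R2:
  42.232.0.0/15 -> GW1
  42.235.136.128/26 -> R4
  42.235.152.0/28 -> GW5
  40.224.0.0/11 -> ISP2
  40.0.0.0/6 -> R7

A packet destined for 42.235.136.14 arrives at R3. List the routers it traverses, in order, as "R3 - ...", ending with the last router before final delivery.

R3 - R2 - R7 - R4

At R3: longest match for 42.235.136.14 is 42.0.0.0/8 -> R2
At R2: longest match for 42.235.136.14 is 40.0.0.0/6 -> R7
At R7: longest match for 42.235.136.14 is 42.235.136.0/24 -> R4
At R4: longest match for 42.235.136.14 is 42.235.136.0/22 -> LAN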